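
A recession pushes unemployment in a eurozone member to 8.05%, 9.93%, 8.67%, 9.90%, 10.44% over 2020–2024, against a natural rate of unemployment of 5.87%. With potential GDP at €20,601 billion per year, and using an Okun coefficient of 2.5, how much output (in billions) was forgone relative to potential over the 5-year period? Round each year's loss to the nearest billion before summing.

Year 2020: gap = -2.5 × (8.05 - 5.87) = -5.45%, loss ≈ 20601 × 5.45/100 ≈ 1123.
Year 2021: gap = -2.5 × (9.93 - 5.87) = -10.15%, loss ≈ 20601 × 10.15/100 ≈ 2091.
Year 2022: gap = -2.5 × (8.67 - 5.87) = -7%, loss ≈ 20601 × 7/100 ≈ 1442.
Year 2023: gap = -2.5 × (9.9 - 5.87) = -10.075%, loss ≈ 20601 × 10.075/100 ≈ 2076.
Year 2024: gap = -2.5 × (10.44 - 5.87) = -11.425%, loss ≈ 20601 × 11.425/100 ≈ 2354.
Total lost output = 1123 + 2091 + 1442 + 2076 + 2354 = 9086 billion.

€9,086 billion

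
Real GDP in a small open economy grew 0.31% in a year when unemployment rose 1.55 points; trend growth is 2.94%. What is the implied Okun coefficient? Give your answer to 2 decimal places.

β ≈ 1.70

Growth form: g_Y = g_Y* - β × Δu, so β = (g_Y* - g_Y)/Δu.
β = (2.94 - 0.31)/1.55 = 2.63/1.55 = 1.70.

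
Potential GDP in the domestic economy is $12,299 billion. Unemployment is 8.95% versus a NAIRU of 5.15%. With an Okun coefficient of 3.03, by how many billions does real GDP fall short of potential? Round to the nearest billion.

Output gap = -3.03 × (8.95 - 5.15) = -3.03 × 3.8 = -11.514%.
Actual GDP ≈ 12299 × 0.88486 ≈ 10883 billion, so the shortfall is 12299 - 10883 = 1416 billion.

$1,416 billion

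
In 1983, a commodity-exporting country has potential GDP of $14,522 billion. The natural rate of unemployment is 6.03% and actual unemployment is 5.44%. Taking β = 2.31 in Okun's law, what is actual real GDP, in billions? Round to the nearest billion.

$14,720 billion

Unemployment gap = 5.44 - 6.03 = -0.59 points, so the output gap is -2.31 × (-0.59) = 1.3629%.
Actual GDP = 14522 × (1 + 1.3629/100) = 14522 × 1.013629 ≈ 14720 billion.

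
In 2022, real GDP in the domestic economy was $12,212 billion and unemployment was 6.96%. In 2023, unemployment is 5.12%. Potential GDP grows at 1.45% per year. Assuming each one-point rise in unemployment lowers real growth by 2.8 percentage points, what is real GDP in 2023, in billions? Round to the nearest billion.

Δu = 5.12 - 6.96 = -1.84 points.
Okun's law (growth form): g_Y = g_Y* - β × Δu = 1.45 - 2.8 × (-1.84) = 1.45 + 5.152 = 6.602%.
Real GDP in the next year = 12212 × (1 + 6.602/100) = 12212 × 1.06602 ≈ 13018 billion.

$13,018 billion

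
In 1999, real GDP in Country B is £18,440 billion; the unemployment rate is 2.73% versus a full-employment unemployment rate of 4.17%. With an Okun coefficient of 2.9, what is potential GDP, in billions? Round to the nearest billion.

Unemployment gap = 2.73 - 4.17 = -1.44 points, so output gap = -2.9 × (-1.44) = 4.176%.
Since Y = Y* × (1 + gap/100), Y* = 18440/1.04176 ≈ 17701 billion.

£17,701 billion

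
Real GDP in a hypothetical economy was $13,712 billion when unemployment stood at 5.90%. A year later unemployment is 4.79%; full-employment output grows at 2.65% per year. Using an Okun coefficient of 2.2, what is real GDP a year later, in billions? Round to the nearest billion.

Δu = 4.79 - 5.9 = -1.11 points.
Okun's law (growth form): g_Y = g_Y* - β × Δu = 2.65 - 2.2 × (-1.11) = 2.65 + 2.442 = 5.092%.
Real GDP in the next year = 13712 × (1 + 5.092/100) = 13712 × 1.05092 ≈ 14410 billion.

$14,410 billion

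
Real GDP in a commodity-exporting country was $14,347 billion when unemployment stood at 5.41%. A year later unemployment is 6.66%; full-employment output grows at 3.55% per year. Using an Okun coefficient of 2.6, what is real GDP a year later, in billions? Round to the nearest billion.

$14,390 billion

Δu = 6.66 - 5.41 = 1.25 points.
Okun's law (growth form): g_Y = g_Y* - β × Δu = 3.55 - 2.6 × (1.25) = 3.55 - 3.25 = 0.3%.
Real GDP in the next year = 14347 × (1 + 0.3/100) = 14347 × 1.003 ≈ 14390 billion.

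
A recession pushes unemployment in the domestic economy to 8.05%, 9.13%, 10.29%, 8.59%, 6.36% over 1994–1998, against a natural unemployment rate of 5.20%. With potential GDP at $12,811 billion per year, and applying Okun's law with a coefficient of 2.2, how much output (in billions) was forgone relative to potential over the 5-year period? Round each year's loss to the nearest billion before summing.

$4,628 billion

Year 1994: gap = -2.2 × (8.05 - 5.2) = -6.27%, loss ≈ 12811 × 6.27/100 ≈ 803.
Year 1995: gap = -2.2 × (9.13 - 5.2) = -8.646%, loss ≈ 12811 × 8.646/100 ≈ 1108.
Year 1996: gap = -2.2 × (10.29 - 5.2) = -11.198%, loss ≈ 12811 × 11.198/100 ≈ 1435.
Year 1997: gap = -2.2 × (8.59 - 5.2) = -7.458%, loss ≈ 12811 × 7.458/100 ≈ 955.
Year 1998: gap = -2.2 × (6.36 - 5.2) = -2.552%, loss ≈ 12811 × 2.552/100 ≈ 327.
Total lost output = 803 + 1108 + 1435 + 955 + 327 = 4628 billion.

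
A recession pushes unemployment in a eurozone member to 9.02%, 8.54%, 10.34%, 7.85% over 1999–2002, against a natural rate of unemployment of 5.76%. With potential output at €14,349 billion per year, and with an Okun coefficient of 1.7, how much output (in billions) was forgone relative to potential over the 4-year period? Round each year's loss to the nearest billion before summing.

Year 1999: gap = -1.7 × (9.02 - 5.76) = -5.542%, loss ≈ 14349 × 5.542/100 ≈ 795.
Year 2000: gap = -1.7 × (8.54 - 5.76) = -4.726%, loss ≈ 14349 × 4.726/100 ≈ 678.
Year 2001: gap = -1.7 × (10.34 - 5.76) = -7.786%, loss ≈ 14349 × 7.786/100 ≈ 1117.
Year 2002: gap = -1.7 × (7.85 - 5.76) = -3.553%, loss ≈ 14349 × 3.553/100 ≈ 510.
Total lost output = 795 + 678 + 1117 + 510 = 3100 billion.

€3,100 billion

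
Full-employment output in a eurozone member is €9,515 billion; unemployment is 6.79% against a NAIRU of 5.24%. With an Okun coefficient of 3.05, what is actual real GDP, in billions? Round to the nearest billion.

Unemployment gap = 6.79 - 5.24 = 1.55 points, so the output gap is -3.05 × 1.55 = -4.7275%.
Actual GDP = 9515 × (1 - 4.7275/100) = 9515 × 0.952725 ≈ 9065 billion.

€9,065 billion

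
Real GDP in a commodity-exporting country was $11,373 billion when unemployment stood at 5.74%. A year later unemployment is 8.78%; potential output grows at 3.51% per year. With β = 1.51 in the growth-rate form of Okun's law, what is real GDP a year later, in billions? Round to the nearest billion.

Δu = 8.78 - 5.74 = 3.04 points.
Okun's law (growth form): g_Y = g_Y* - β × Δu = 3.51 - 1.51 × (3.04) = 3.51 - 4.5904 = -1.0804%.
Real GDP in the next year = 11373 × (1 - 1.0804/100) = 11373 × 0.989196 ≈ 11250 billion.

$11,250 billion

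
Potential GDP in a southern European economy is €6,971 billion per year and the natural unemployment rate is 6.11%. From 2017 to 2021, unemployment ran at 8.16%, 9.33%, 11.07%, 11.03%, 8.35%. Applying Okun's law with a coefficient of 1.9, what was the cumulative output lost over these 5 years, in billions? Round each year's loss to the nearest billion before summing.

€2,304 billion

Year 2017: gap = -1.9 × (8.16 - 6.11) = -3.895%, loss ≈ 6971 × 3.895/100 ≈ 272.
Year 2018: gap = -1.9 × (9.33 - 6.11) = -6.118%, loss ≈ 6971 × 6.118/100 ≈ 426.
Year 2019: gap = -1.9 × (11.07 - 6.11) = -9.424%, loss ≈ 6971 × 9.424/100 ≈ 657.
Year 2020: gap = -1.9 × (11.03 - 6.11) = -9.348%, loss ≈ 6971 × 9.348/100 ≈ 652.
Year 2021: gap = -1.9 × (8.35 - 6.11) = -4.256%, loss ≈ 6971 × 4.256/100 ≈ 297.
Total lost output = 272 + 426 + 657 + 652 + 297 = 2304 billion.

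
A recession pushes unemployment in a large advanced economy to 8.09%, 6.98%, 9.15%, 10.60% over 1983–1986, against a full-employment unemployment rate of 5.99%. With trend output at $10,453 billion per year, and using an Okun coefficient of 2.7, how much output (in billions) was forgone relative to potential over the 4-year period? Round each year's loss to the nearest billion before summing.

$3,065 billion

Year 1983: gap = -2.7 × (8.09 - 5.99) = -5.67%, loss ≈ 10453 × 5.67/100 ≈ 593.
Year 1984: gap = -2.7 × (6.98 - 5.99) = -2.673%, loss ≈ 10453 × 2.673/100 ≈ 279.
Year 1985: gap = -2.7 × (9.15 - 5.99) = -8.532%, loss ≈ 10453 × 8.532/100 ≈ 892.
Year 1986: gap = -2.7 × (10.6 - 5.99) = -12.447%, loss ≈ 10453 × 12.447/100 ≈ 1301.
Total lost output = 593 + 279 + 892 + 1301 = 3065 billion.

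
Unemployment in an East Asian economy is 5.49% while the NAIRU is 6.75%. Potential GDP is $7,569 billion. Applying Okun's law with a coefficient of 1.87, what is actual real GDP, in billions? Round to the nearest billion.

$7,747 billion

Unemployment gap = 5.49 - 6.75 = -1.26 points, so the output gap is -1.87 × (-1.26) = 2.3562%.
Actual GDP = 7569 × (1 + 2.3562/100) = 7569 × 1.023562 ≈ 7747 billion.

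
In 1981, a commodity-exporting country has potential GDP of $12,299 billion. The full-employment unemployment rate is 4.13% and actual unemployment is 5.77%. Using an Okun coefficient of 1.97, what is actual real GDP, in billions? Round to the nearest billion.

Unemployment gap = 5.77 - 4.13 = 1.64 points, so the output gap is -1.97 × 1.64 = -3.2308%.
Actual GDP = 12299 × (1 - 3.2308/100) = 12299 × 0.967692 ≈ 11902 billion.

$11,902 billion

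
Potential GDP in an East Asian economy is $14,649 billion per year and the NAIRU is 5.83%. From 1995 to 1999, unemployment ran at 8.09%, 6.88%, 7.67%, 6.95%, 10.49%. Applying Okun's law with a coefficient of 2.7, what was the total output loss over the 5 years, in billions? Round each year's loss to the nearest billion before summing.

$4,323 billion

Year 1995: gap = -2.7 × (8.09 - 5.83) = -6.102%, loss ≈ 14649 × 6.102/100 ≈ 894.
Year 1996: gap = -2.7 × (6.88 - 5.83) = -2.835%, loss ≈ 14649 × 2.835/100 ≈ 415.
Year 1997: gap = -2.7 × (7.67 - 5.83) = -4.968%, loss ≈ 14649 × 4.968/100 ≈ 728.
Year 1998: gap = -2.7 × (6.95 - 5.83) = -3.024%, loss ≈ 14649 × 3.024/100 ≈ 443.
Year 1999: gap = -2.7 × (10.49 - 5.83) = -12.582%, loss ≈ 14649 × 12.582/100 ≈ 1843.
Total lost output = 894 + 415 + 728 + 443 + 1843 = 4323 billion.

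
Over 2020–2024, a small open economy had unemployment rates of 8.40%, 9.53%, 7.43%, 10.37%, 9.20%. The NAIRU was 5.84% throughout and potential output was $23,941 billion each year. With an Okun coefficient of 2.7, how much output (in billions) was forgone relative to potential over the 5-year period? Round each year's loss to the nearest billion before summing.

Year 2020: gap = -2.7 × (8.4 - 5.84) = -6.912%, loss ≈ 23941 × 6.912/100 ≈ 1655.
Year 2021: gap = -2.7 × (9.53 - 5.84) = -9.963%, loss ≈ 23941 × 9.963/100 ≈ 2385.
Year 2022: gap = -2.7 × (7.43 - 5.84) = -4.293%, loss ≈ 23941 × 4.293/100 ≈ 1028.
Year 2023: gap = -2.7 × (10.37 - 5.84) = -12.231%, loss ≈ 23941 × 12.231/100 ≈ 2928.
Year 2024: gap = -2.7 × (9.2 - 5.84) = -9.072%, loss ≈ 23941 × 9.072/100 ≈ 2172.
Total lost output = 1655 + 2385 + 1028 + 2928 + 2172 = 10168 billion.

$10,168 billion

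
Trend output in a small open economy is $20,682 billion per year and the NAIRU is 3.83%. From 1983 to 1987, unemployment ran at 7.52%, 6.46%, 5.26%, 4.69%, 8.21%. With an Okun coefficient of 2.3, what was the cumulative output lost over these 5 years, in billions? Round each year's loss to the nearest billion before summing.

$6,179 billion

Year 1983: gap = -2.3 × (7.52 - 3.83) = -8.487%, loss ≈ 20682 × 8.487/100 ≈ 1755.
Year 1984: gap = -2.3 × (6.46 - 3.83) = -6.049%, loss ≈ 20682 × 6.049/100 ≈ 1251.
Year 1985: gap = -2.3 × (5.26 - 3.83) = -3.289%, loss ≈ 20682 × 3.289/100 ≈ 680.
Year 1986: gap = -2.3 × (4.69 - 3.83) = -1.978%, loss ≈ 20682 × 1.978/100 ≈ 409.
Year 1987: gap = -2.3 × (8.21 - 3.83) = -10.074%, loss ≈ 20682 × 10.074/100 ≈ 2084.
Total lost output = 1755 + 1251 + 680 + 409 + 2084 = 6179 billion.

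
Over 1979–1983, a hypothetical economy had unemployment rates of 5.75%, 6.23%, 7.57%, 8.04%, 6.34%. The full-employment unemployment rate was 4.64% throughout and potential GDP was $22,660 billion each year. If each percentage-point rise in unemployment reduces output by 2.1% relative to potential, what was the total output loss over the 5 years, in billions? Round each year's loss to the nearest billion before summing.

Year 1979: gap = -2.1 × (5.75 - 4.64) = -2.331%, loss ≈ 22660 × 2.331/100 ≈ 528.
Year 1980: gap = -2.1 × (6.23 - 4.64) = -3.339%, loss ≈ 22660 × 3.339/100 ≈ 757.
Year 1981: gap = -2.1 × (7.57 - 4.64) = -6.153%, loss ≈ 22660 × 6.153/100 ≈ 1394.
Year 1982: gap = -2.1 × (8.04 - 4.64) = -7.14%, loss ≈ 22660 × 7.14/100 ≈ 1618.
Year 1983: gap = -2.1 × (6.34 - 4.64) = -3.57%, loss ≈ 22660 × 3.57/100 ≈ 809.
Total lost output = 528 + 757 + 1394 + 1618 + 809 = 5106 billion.

$5,106 billion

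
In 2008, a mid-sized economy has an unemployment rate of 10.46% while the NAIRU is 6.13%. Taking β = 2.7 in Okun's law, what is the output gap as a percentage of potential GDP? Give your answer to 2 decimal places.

The unemployment gap is 10.46 - 6.13 = 4.33 percentage points.
Okun's law gives an output gap of -2.7 × 4.33 = -11.691%, i.e. 11.69% below potential.

-11.69%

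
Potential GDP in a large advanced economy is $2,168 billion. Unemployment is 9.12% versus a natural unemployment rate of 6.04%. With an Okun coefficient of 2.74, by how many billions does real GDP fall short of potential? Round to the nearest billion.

$183 billion

Output gap = -2.74 × (9.12 - 6.04) = -2.74 × 3.08 = -8.4392%.
Actual GDP ≈ 2168 × 0.915608 ≈ 1985 billion, so the shortfall is 2168 - 1985 = 183 billion.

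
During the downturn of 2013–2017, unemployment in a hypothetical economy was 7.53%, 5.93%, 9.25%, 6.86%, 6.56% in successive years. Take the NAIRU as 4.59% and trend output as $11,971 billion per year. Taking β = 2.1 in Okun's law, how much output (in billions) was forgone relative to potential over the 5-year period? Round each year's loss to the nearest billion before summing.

Year 2013: gap = -2.1 × (7.53 - 4.59) = -6.174%, loss ≈ 11971 × 6.174/100 ≈ 739.
Year 2014: gap = -2.1 × (5.93 - 4.59) = -2.814%, loss ≈ 11971 × 2.814/100 ≈ 337.
Year 2015: gap = -2.1 × (9.25 - 4.59) = -9.786%, loss ≈ 11971 × 9.786/100 ≈ 1171.
Year 2016: gap = -2.1 × (6.86 - 4.59) = -4.767%, loss ≈ 11971 × 4.767/100 ≈ 571.
Year 2017: gap = -2.1 × (6.56 - 4.59) = -4.137%, loss ≈ 11971 × 4.137/100 ≈ 495.
Total lost output = 739 + 337 + 1171 + 571 + 495 = 3313 billion.

$3,313 billion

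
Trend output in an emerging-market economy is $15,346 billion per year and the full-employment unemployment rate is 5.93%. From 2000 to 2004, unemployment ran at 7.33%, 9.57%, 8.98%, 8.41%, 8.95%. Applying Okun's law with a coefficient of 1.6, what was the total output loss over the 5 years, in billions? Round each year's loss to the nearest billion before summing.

$3,338 billion

Year 2000: gap = -1.6 × (7.33 - 5.93) = -2.24%, loss ≈ 15346 × 2.24/100 ≈ 344.
Year 2001: gap = -1.6 × (9.57 - 5.93) = -5.824%, loss ≈ 15346 × 5.824/100 ≈ 894.
Year 2002: gap = -1.6 × (8.98 - 5.93) = -4.88%, loss ≈ 15346 × 4.88/100 ≈ 749.
Year 2003: gap = -1.6 × (8.41 - 5.93) = -3.968%, loss ≈ 15346 × 3.968/100 ≈ 609.
Year 2004: gap = -1.6 × (8.95 - 5.93) = -4.832%, loss ≈ 15346 × 4.832/100 ≈ 742.
Total lost output = 344 + 894 + 749 + 609 + 742 = 3338 billion.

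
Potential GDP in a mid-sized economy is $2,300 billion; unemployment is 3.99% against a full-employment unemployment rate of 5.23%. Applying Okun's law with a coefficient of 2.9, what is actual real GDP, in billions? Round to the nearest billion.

$2,383 billion

Unemployment gap = 3.99 - 5.23 = -1.24 points, so the output gap is -2.9 × (-1.24) = 3.596%.
Actual GDP = 2300 × (1 + 3.596/100) = 2300 × 1.03596 ≈ 2383 billion.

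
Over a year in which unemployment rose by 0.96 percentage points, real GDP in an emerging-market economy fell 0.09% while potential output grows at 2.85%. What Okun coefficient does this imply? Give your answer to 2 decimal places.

Growth form: g_Y = g_Y* - β × Δu, so β = (g_Y* - g_Y)/Δu.
β = (2.85 + 0.09)/0.96 = 2.94/0.96 = 3.06.

β ≈ 3.06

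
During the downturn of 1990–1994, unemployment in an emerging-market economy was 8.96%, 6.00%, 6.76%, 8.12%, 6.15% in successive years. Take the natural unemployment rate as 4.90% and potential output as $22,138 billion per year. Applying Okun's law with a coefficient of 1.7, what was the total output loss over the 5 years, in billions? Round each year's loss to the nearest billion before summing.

$4,324 billion

Year 1990: gap = -1.7 × (8.96 - 4.9) = -6.902%, loss ≈ 22138 × 6.902/100 ≈ 1528.
Year 1991: gap = -1.7 × (6 - 4.9) = -1.87%, loss ≈ 22138 × 1.87/100 ≈ 414.
Year 1992: gap = -1.7 × (6.76 - 4.9) = -3.162%, loss ≈ 22138 × 3.162/100 ≈ 700.
Year 1993: gap = -1.7 × (8.12 - 4.9) = -5.474%, loss ≈ 22138 × 5.474/100 ≈ 1212.
Year 1994: gap = -1.7 × (6.15 - 4.9) = -2.125%, loss ≈ 22138 × 2.125/100 ≈ 470.
Total lost output = 1528 + 414 + 700 + 1212 + 470 = 4324 billion.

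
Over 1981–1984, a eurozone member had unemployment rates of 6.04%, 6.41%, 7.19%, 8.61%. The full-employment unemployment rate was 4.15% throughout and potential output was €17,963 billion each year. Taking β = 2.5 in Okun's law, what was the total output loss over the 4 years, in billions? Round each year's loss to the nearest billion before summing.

€5,232 billion

Year 1981: gap = -2.5 × (6.04 - 4.15) = -4.725%, loss ≈ 17963 × 4.725/100 ≈ 849.
Year 1982: gap = -2.5 × (6.41 - 4.15) = -5.65%, loss ≈ 17963 × 5.65/100 ≈ 1015.
Year 1983: gap = -2.5 × (7.19 - 4.15) = -7.6%, loss ≈ 17963 × 7.6/100 ≈ 1365.
Year 1984: gap = -2.5 × (8.61 - 4.15) = -11.15%, loss ≈ 17963 × 11.15/100 ≈ 2003.
Total lost output = 849 + 1015 + 1365 + 2003 = 5232 billion.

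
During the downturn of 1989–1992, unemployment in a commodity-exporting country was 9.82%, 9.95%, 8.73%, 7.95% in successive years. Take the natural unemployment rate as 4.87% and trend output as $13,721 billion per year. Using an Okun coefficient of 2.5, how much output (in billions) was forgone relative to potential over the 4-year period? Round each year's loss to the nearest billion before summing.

Year 1989: gap = -2.5 × (9.82 - 4.87) = -12.375%, loss ≈ 13721 × 12.375/100 ≈ 1698.
Year 1990: gap = -2.5 × (9.95 - 4.87) = -12.7%, loss ≈ 13721 × 12.7/100 ≈ 1743.
Year 1991: gap = -2.5 × (8.73 - 4.87) = -9.65%, loss ≈ 13721 × 9.65/100 ≈ 1324.
Year 1992: gap = -2.5 × (7.95 - 4.87) = -7.7%, loss ≈ 13721 × 7.7/100 ≈ 1057.
Total lost output = 1698 + 1743 + 1324 + 1057 = 5822 billion.

$5,822 billion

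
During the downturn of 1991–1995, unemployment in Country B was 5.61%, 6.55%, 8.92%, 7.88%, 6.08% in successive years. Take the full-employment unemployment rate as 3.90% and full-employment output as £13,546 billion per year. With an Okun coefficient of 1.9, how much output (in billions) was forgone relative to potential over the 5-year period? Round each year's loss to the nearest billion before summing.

Year 1991: gap = -1.9 × (5.61 - 3.9) = -3.249%, loss ≈ 13546 × 3.249/100 ≈ 440.
Year 1992: gap = -1.9 × (6.55 - 3.9) = -5.035%, loss ≈ 13546 × 5.035/100 ≈ 682.
Year 1993: gap = -1.9 × (8.92 - 3.9) = -9.538%, loss ≈ 13546 × 9.538/100 ≈ 1292.
Year 1994: gap = -1.9 × (7.88 - 3.9) = -7.562%, loss ≈ 13546 × 7.562/100 ≈ 1024.
Year 1995: gap = -1.9 × (6.08 - 3.9) = -4.142%, loss ≈ 13546 × 4.142/100 ≈ 561.
Total lost output = 440 + 682 + 1292 + 1024 + 561 = 3999 billion.

£3,999 billion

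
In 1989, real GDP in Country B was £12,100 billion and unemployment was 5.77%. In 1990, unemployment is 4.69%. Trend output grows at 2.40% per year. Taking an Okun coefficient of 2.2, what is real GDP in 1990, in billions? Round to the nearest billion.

Δu = 4.69 - 5.77 = -1.08 points.
Okun's law (growth form): g_Y = g_Y* - β × Δu = 2.40 - 2.2 × (-1.08) = 2.4 + 2.376 = 4.776%.
Real GDP in the next year = 12100 × (1 + 4.776/100) = 12100 × 1.04776 ≈ 12678 billion.

£12,678 billion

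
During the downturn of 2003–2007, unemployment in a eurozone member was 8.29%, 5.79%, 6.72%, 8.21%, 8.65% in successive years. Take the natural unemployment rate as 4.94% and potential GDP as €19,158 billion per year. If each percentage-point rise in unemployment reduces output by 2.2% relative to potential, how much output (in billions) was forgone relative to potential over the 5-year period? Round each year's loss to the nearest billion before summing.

€5,462 billion

Year 2003: gap = -2.2 × (8.29 - 4.94) = -7.37%, loss ≈ 19158 × 7.37/100 ≈ 1412.
Year 2004: gap = -2.2 × (5.79 - 4.94) = -1.87%, loss ≈ 19158 × 1.87/100 ≈ 358.
Year 2005: gap = -2.2 × (6.72 - 4.94) = -3.916%, loss ≈ 19158 × 3.916/100 ≈ 750.
Year 2006: gap = -2.2 × (8.21 - 4.94) = -7.194%, loss ≈ 19158 × 7.194/100 ≈ 1378.
Year 2007: gap = -2.2 × (8.65 - 4.94) = -8.162%, loss ≈ 19158 × 8.162/100 ≈ 1564.
Total lost output = 1412 + 358 + 750 + 1378 + 1564 = 5462 billion.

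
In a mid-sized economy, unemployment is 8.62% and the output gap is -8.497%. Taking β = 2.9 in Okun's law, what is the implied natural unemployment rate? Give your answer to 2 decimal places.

5.69%

From Okun's law, u - u* = -(output gap)/β = -(-8.497)/2.9 = 2.93 points.
So u* = 8.62 - 2.93 = 5.69%.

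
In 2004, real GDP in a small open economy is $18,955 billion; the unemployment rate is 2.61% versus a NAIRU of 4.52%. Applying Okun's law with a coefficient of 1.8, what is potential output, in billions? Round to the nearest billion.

$18,325 billion

Unemployment gap = 2.61 - 4.52 = -1.91 points, so output gap = -1.8 × (-1.91) = 3.438%.
Since Y = Y* × (1 + gap/100), Y* = 18955/1.03438 ≈ 18325 billion.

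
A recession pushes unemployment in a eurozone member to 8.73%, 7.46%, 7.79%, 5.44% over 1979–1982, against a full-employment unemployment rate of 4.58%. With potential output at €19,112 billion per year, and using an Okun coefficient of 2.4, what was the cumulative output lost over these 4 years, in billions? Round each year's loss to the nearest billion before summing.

€5,091 billion

Year 1979: gap = -2.4 × (8.73 - 4.58) = -9.96%, loss ≈ 19112 × 9.96/100 ≈ 1904.
Year 1980: gap = -2.4 × (7.46 - 4.58) = -6.912%, loss ≈ 19112 × 6.912/100 ≈ 1321.
Year 1981: gap = -2.4 × (7.79 - 4.58) = -7.704%, loss ≈ 19112 × 7.704/100 ≈ 1472.
Year 1982: gap = -2.4 × (5.44 - 4.58) = -2.064%, loss ≈ 19112 × 2.064/100 ≈ 394.
Total lost output = 1904 + 1321 + 1472 + 394 = 5091 billion.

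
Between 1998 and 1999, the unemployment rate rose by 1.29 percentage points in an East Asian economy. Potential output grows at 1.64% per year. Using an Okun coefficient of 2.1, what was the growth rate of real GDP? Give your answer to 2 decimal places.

-1.07%

Growth-rate Okun's law: g_Y = g_Y* - β × Δu.
g_Y = 1.64 - 2.1 × (1.29) = 1.64 - 2.709 = -1.069%, i.e. -1.07% to 2 d.p.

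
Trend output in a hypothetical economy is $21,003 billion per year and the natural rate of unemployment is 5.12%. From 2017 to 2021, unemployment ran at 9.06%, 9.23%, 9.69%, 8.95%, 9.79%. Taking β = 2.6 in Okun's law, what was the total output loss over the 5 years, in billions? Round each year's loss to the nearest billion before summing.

Year 2017: gap = -2.6 × (9.06 - 5.12) = -10.244%, loss ≈ 21003 × 10.244/100 ≈ 2152.
Year 2018: gap = -2.6 × (9.23 - 5.12) = -10.686%, loss ≈ 21003 × 10.686/100 ≈ 2244.
Year 2019: gap = -2.6 × (9.69 - 5.12) = -11.882%, loss ≈ 21003 × 11.882/100 ≈ 2496.
Year 2020: gap = -2.6 × (8.95 - 5.12) = -9.958%, loss ≈ 21003 × 9.958/100 ≈ 2091.
Year 2021: gap = -2.6 × (9.79 - 5.12) = -12.142%, loss ≈ 21003 × 12.142/100 ≈ 2550.
Total lost output = 2152 + 2244 + 2496 + 2091 + 2550 = 11533 billion.

$11,533 billion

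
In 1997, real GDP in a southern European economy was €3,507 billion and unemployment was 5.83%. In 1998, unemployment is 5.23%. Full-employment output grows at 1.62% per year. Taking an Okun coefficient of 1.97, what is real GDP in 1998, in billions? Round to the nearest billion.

Δu = 5.23 - 5.83 = -0.6 points.
Okun's law (growth form): g_Y = g_Y* - β × Δu = 1.62 - 1.97 × (-0.60) = 1.62 + 1.182 = 2.802%.
Real GDP in the next year = 3507 × (1 + 2.802/100) = 3507 × 1.02802 ≈ 3605 billion.

€3,605 billion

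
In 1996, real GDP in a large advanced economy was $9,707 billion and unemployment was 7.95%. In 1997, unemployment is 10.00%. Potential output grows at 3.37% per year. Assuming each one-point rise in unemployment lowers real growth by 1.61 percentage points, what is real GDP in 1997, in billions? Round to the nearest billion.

$9,714 billion

Δu = 10 - 7.95 = 2.05 points.
Okun's law (growth form): g_Y = g_Y* - β × Δu = 3.37 - 1.61 × (2.05) = 3.37 - 3.3005 = 0.0695%.
Real GDP in the next year = 9707 × (1 + 0.0695/100) = 9707 × 1.000695 ≈ 9714 billion.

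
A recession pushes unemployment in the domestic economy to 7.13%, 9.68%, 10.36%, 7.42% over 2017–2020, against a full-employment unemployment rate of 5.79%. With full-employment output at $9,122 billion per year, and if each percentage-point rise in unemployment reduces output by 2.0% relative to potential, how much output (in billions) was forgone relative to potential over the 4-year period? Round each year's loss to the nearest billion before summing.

$2,085 billion

Year 2017: gap = -2.0 × (7.13 - 5.79) = -2.68%, loss ≈ 9122 × 2.68/100 ≈ 244.
Year 2018: gap = -2.0 × (9.68 - 5.79) = -7.78%, loss ≈ 9122 × 7.78/100 ≈ 710.
Year 2019: gap = -2.0 × (10.36 - 5.79) = -9.14%, loss ≈ 9122 × 9.14/100 ≈ 834.
Year 2020: gap = -2.0 × (7.42 - 5.79) = -3.26%, loss ≈ 9122 × 3.26/100 ≈ 297.
Total lost output = 244 + 710 + 834 + 297 = 2085 billion.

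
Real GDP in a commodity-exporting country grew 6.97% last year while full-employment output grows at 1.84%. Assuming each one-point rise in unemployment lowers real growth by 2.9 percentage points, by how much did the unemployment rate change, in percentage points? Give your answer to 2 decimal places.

Growth-rate Okun's law: g_Y = g_Y* - β × Δu, so Δu = (g_Y* - g_Y)/β.
Δu = (1.84 - 6.97)/2.9 = -5.13/2.9 = -1.77 percentage points.

-1.77 percentage points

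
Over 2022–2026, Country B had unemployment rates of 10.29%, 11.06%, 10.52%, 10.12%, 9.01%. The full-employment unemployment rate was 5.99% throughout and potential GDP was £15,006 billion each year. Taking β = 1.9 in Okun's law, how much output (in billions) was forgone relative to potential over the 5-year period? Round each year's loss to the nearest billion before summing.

£6,003 billion

Year 2022: gap = -1.9 × (10.29 - 5.99) = -8.17%, loss ≈ 15006 × 8.17/100 ≈ 1226.
Year 2023: gap = -1.9 × (11.06 - 5.99) = -9.633%, loss ≈ 15006 × 9.633/100 ≈ 1446.
Year 2024: gap = -1.9 × (10.52 - 5.99) = -8.607%, loss ≈ 15006 × 8.607/100 ≈ 1292.
Year 2025: gap = -1.9 × (10.12 - 5.99) = -7.847%, loss ≈ 15006 × 7.847/100 ≈ 1178.
Year 2026: gap = -1.9 × (9.01 - 5.99) = -5.738%, loss ≈ 15006 × 5.738/100 ≈ 861.
Total lost output = 1226 + 1446 + 1292 + 1178 + 861 = 6003 billion.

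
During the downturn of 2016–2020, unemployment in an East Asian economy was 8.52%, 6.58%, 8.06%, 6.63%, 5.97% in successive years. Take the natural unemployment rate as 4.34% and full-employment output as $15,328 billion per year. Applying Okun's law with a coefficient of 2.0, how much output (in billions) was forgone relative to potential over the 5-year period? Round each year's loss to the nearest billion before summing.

Year 2016: gap = -2.0 × (8.52 - 4.34) = -8.36%, loss ≈ 15328 × 8.36/100 ≈ 1281.
Year 2017: gap = -2.0 × (6.58 - 4.34) = -4.48%, loss ≈ 15328 × 4.48/100 ≈ 687.
Year 2018: gap = -2.0 × (8.06 - 4.34) = -7.44%, loss ≈ 15328 × 7.44/100 ≈ 1140.
Year 2019: gap = -2.0 × (6.63 - 4.34) = -4.58%, loss ≈ 15328 × 4.58/100 ≈ 702.
Year 2020: gap = -2.0 × (5.97 - 4.34) = -3.26%, loss ≈ 15328 × 3.26/100 ≈ 500.
Total lost output = 1281 + 687 + 1140 + 702 + 500 = 4310 billion.

$4,310 billion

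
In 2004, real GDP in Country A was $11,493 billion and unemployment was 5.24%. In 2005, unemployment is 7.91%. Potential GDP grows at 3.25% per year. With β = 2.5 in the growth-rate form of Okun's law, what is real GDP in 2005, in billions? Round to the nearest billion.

$11,099 billion

Δu = 7.91 - 5.24 = 2.67 points.
Okun's law (growth form): g_Y = g_Y* - β × Δu = 3.25 - 2.5 × (2.67) = 3.25 - 6.675 = -3.425%.
Real GDP in the next year = 11493 × (1 - 3.425/100) = 11493 × 0.96575 ≈ 11099 billion.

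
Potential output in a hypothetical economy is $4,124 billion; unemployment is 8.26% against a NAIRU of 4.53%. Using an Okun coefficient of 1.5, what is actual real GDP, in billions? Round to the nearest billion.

Unemployment gap = 8.26 - 4.53 = 3.73 points, so the output gap is -1.5 × 3.73 = -5.595%.
Actual GDP = 4124 × (1 - 5.595/100) = 4124 × 0.94405 ≈ 3893 billion.

$3,893 billion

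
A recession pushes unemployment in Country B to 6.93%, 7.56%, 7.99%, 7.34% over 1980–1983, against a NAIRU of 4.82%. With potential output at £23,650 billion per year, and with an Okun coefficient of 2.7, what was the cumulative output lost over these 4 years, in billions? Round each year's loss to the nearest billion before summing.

Year 1980: gap = -2.7 × (6.93 - 4.82) = -5.697%, loss ≈ 23650 × 5.697/100 ≈ 1347.
Year 1981: gap = -2.7 × (7.56 - 4.82) = -7.398%, loss ≈ 23650 × 7.398/100 ≈ 1750.
Year 1982: gap = -2.7 × (7.99 - 4.82) = -8.559%, loss ≈ 23650 × 8.559/100 ≈ 2024.
Year 1983: gap = -2.7 × (7.34 - 4.82) = -6.804%, loss ≈ 23650 × 6.804/100 ≈ 1609.
Total lost output = 1347 + 1750 + 2024 + 1609 = 6730 billion.

£6,730 billion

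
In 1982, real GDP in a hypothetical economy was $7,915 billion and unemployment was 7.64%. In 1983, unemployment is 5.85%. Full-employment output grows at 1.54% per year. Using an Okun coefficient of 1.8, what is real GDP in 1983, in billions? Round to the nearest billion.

$8,292 billion

Δu = 5.85 - 7.64 = -1.79 points.
Okun's law (growth form): g_Y = g_Y* - β × Δu = 1.54 - 1.8 × (-1.79) = 1.54 + 3.222 = 4.762%.
Real GDP in the next year = 7915 × (1 + 4.762/100) = 7915 × 1.04762 ≈ 8292 billion.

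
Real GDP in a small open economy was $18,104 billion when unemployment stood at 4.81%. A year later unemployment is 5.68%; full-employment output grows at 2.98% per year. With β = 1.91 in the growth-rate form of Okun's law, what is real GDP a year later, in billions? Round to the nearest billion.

$18,343 billion

Δu = 5.68 - 4.81 = 0.87 points.
Okun's law (growth form): g_Y = g_Y* - β × Δu = 2.98 - 1.91 × (0.87) = 2.98 - 1.6617 = 1.3183%.
Real GDP in the next year = 18104 × (1 + 1.3183/100) = 18104 × 1.013183 ≈ 18343 billion.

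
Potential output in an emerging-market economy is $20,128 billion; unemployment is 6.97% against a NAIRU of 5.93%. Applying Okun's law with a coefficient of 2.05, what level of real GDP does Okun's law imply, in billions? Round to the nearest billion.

$19,699 billion

Unemployment gap = 6.97 - 5.93 = 1.04 points, so the output gap is -2.05 × 1.04 = -2.132%.
Actual GDP = 20128 × (1 - 2.132/100) = 20128 × 0.97868 ≈ 19699 billion.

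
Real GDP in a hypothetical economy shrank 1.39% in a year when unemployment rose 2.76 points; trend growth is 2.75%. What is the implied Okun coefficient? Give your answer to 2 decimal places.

β ≈ 1.50

Growth form: g_Y = g_Y* - β × Δu, so β = (g_Y* - g_Y)/Δu.
β = (2.75 + 1.39)/2.76 = 4.14/2.76 = 1.50.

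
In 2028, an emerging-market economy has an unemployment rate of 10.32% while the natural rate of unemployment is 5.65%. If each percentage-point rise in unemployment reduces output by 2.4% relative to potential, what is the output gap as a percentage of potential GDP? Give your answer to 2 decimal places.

-11.21%

The unemployment gap is 10.32 - 5.65 = 4.67 percentage points.
Okun's law gives an output gap of -2.4 × 4.67 = -11.208%, i.e. 11.21% below potential.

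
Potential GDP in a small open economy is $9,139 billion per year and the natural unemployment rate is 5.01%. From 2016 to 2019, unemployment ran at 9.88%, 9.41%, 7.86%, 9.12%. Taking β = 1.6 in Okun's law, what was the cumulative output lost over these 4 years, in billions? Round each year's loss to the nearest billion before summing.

$2,373 billion

Year 2016: gap = -1.6 × (9.88 - 5.01) = -7.792%, loss ≈ 9139 × 7.792/100 ≈ 712.
Year 2017: gap = -1.6 × (9.41 - 5.01) = -7.04%, loss ≈ 9139 × 7.04/100 ≈ 643.
Year 2018: gap = -1.6 × (7.86 - 5.01) = -4.56%, loss ≈ 9139 × 4.56/100 ≈ 417.
Year 2019: gap = -1.6 × (9.12 - 5.01) = -6.576%, loss ≈ 9139 × 6.576/100 ≈ 601.
Total lost output = 712 + 643 + 417 + 601 = 2373 billion.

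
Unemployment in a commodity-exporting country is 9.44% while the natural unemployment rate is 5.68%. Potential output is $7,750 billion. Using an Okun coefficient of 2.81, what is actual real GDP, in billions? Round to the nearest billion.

Unemployment gap = 9.44 - 5.68 = 3.76 points, so the output gap is -2.81 × 3.76 = -10.5656%.
Actual GDP = 7750 × (1 - 10.5656/100) = 7750 × 0.894344 ≈ 6931 billion.

$6,931 billion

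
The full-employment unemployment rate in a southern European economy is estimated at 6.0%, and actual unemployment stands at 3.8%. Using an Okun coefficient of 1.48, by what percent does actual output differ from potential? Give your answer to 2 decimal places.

3.26%

The unemployment gap is 3.8 - 6 = -2.2 percentage points.
Okun's law gives an output gap of -1.48 × (-2.2) = 3.256%, i.e. 3.26% above potential.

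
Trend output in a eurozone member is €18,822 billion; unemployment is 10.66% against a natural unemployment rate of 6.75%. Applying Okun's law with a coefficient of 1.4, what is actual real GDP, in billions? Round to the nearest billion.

Unemployment gap = 10.66 - 6.75 = 3.91 points, so the output gap is -1.4 × 3.91 = -5.474%.
Actual GDP = 18822 × (1 - 5.474/100) = 18822 × 0.94526 ≈ 17792 billion.

€17,792 billion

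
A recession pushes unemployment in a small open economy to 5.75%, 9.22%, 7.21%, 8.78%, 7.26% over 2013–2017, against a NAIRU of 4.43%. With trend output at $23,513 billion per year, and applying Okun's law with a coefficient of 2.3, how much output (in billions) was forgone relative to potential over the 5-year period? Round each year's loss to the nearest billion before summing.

$8,689 billion

Year 2013: gap = -2.3 × (5.75 - 4.43) = -3.036%, loss ≈ 23513 × 3.036/100 ≈ 714.
Year 2014: gap = -2.3 × (9.22 - 4.43) = -11.017%, loss ≈ 23513 × 11.017/100 ≈ 2590.
Year 2015: gap = -2.3 × (7.21 - 4.43) = -6.394%, loss ≈ 23513 × 6.394/100 ≈ 1503.
Year 2016: gap = -2.3 × (8.78 - 4.43) = -10.005%, loss ≈ 23513 × 10.005/100 ≈ 2352.
Year 2017: gap = -2.3 × (7.26 - 4.43) = -6.509%, loss ≈ 23513 × 6.509/100 ≈ 1530.
Total lost output = 714 + 2590 + 1503 + 2352 + 1530 = 8689 billion.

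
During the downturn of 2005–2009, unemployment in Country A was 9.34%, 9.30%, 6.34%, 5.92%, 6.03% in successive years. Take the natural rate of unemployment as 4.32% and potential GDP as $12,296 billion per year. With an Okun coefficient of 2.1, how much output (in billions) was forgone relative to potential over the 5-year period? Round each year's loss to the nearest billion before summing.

$3,959 billion

Year 2005: gap = -2.1 × (9.34 - 4.32) = -10.542%, loss ≈ 12296 × 10.542/100 ≈ 1296.
Year 2006: gap = -2.1 × (9.3 - 4.32) = -10.458%, loss ≈ 12296 × 10.458/100 ≈ 1286.
Year 2007: gap = -2.1 × (6.34 - 4.32) = -4.242%, loss ≈ 12296 × 4.242/100 ≈ 522.
Year 2008: gap = -2.1 × (5.92 - 4.32) = -3.36%, loss ≈ 12296 × 3.36/100 ≈ 413.
Year 2009: gap = -2.1 × (6.03 - 4.32) = -3.591%, loss ≈ 12296 × 3.591/100 ≈ 442.
Total lost output = 1296 + 1286 + 522 + 413 + 442 = 3959 billion.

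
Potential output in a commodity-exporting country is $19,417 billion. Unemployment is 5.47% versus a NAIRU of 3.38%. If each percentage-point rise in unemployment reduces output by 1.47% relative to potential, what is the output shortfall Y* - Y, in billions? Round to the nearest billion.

Output gap = -1.47 × (5.47 - 3.38) = -1.47 × 2.09 = -3.0723%.
Actual GDP ≈ 19417 × 0.969277 ≈ 18820 billion, so the shortfall is 19417 - 18820 = 597 billion.

$597 billion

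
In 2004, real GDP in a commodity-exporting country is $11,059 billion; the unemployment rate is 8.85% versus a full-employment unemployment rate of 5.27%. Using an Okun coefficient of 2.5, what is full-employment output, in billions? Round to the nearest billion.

Unemployment gap = 8.85 - 5.27 = 3.58 points, so output gap = -2.5 × 3.58 = -8.95%.
Since Y = Y* × (1 + gap/100), Y* = 11059/0.9105 ≈ 12146 billion.

$12,146 billion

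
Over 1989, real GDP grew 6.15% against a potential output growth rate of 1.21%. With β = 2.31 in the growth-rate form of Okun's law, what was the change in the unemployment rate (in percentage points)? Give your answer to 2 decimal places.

-2.14 percentage points

Growth-rate Okun's law: g_Y = g_Y* - β × Δu, so Δu = (g_Y* - g_Y)/β.
Δu = (1.21 - 6.15)/2.31 = -4.94/2.31 = -2.14 percentage points.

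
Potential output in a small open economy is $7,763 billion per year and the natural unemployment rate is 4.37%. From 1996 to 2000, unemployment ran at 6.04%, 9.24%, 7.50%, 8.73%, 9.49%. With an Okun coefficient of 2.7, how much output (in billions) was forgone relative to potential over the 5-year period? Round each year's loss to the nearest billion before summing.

Year 1996: gap = -2.7 × (6.04 - 4.37) = -4.509%, loss ≈ 7763 × 4.509/100 ≈ 350.
Year 1997: gap = -2.7 × (9.24 - 4.37) = -13.149%, loss ≈ 7763 × 13.149/100 ≈ 1021.
Year 1998: gap = -2.7 × (7.5 - 4.37) = -8.451%, loss ≈ 7763 × 8.451/100 ≈ 656.
Year 1999: gap = -2.7 × (8.73 - 4.37) = -11.772%, loss ≈ 7763 × 11.772/100 ≈ 914.
Year 2000: gap = -2.7 × (9.49 - 4.37) = -13.824%, loss ≈ 7763 × 13.824/100 ≈ 1073.
Total lost output = 350 + 1021 + 656 + 914 + 1073 = 4014 billion.

$4,014 billion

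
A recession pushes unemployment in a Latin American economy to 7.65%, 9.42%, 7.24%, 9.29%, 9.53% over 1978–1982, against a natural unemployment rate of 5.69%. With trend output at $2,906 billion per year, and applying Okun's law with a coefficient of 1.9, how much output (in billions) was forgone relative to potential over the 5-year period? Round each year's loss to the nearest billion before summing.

$811 billion

Year 1978: gap = -1.9 × (7.65 - 5.69) = -3.724%, loss ≈ 2906 × 3.724/100 ≈ 108.
Year 1979: gap = -1.9 × (9.42 - 5.69) = -7.087%, loss ≈ 2906 × 7.087/100 ≈ 206.
Year 1980: gap = -1.9 × (7.24 - 5.69) = -2.945%, loss ≈ 2906 × 2.945/100 ≈ 86.
Year 1981: gap = -1.9 × (9.29 - 5.69) = -6.84%, loss ≈ 2906 × 6.84/100 ≈ 199.
Year 1982: gap = -1.9 × (9.53 - 5.69) = -7.296%, loss ≈ 2906 × 7.296/100 ≈ 212.
Total lost output = 108 + 206 + 86 + 199 + 212 = 811 billion.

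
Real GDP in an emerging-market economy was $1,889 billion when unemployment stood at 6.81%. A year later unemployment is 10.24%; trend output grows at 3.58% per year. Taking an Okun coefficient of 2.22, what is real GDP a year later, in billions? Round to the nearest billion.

$1,813 billion

Δu = 10.24 - 6.81 = 3.43 points.
Okun's law (growth form): g_Y = g_Y* - β × Δu = 3.58 - 2.22 × (3.43) = 3.58 - 7.6146 = -4.0346%.
Real GDP in the next year = 1889 × (1 - 4.0346/100) = 1889 × 0.959654 ≈ 1813 billion.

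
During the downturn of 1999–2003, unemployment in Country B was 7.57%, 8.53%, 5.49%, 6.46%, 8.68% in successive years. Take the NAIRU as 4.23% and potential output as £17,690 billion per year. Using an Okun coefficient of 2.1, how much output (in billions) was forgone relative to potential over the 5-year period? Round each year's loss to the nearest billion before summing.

Year 1999: gap = -2.1 × (7.57 - 4.23) = -7.014%, loss ≈ 17690 × 7.014/100 ≈ 1241.
Year 2000: gap = -2.1 × (8.53 - 4.23) = -9.03%, loss ≈ 17690 × 9.03/100 ≈ 1597.
Year 2001: gap = -2.1 × (5.49 - 4.23) = -2.646%, loss ≈ 17690 × 2.646/100 ≈ 468.
Year 2002: gap = -2.1 × (6.46 - 4.23) = -4.683%, loss ≈ 17690 × 4.683/100 ≈ 828.
Year 2003: gap = -2.1 × (8.68 - 4.23) = -9.345%, loss ≈ 17690 × 9.345/100 ≈ 1653.
Total lost output = 1241 + 1597 + 468 + 828 + 1653 = 5787 billion.

£5,787 billion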